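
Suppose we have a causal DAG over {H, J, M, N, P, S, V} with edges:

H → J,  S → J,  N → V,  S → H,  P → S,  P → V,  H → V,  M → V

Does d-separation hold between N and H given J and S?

Yes

Enumerating the 3 paths from N to H and testing each for blocking by {J, S}:
Path 1: N → V ← P → S → J ← H
  V is a collider here and neither V nor any of its descendants is conditioned on, so the collider stays closed — the path is blocked at V.
Path 2: N → V ← P → S → H
  V is a collider here and neither V nor any of its descendants is conditioned on, so the collider stays closed — the path is blocked at V.
Path 3: N → V ← H
  V is a collider here and neither V nor any of its descendants is conditioned on, so the collider stays closed — the path is blocked at V.
Every path is blocked, so N and H are d-separated given {J, S}.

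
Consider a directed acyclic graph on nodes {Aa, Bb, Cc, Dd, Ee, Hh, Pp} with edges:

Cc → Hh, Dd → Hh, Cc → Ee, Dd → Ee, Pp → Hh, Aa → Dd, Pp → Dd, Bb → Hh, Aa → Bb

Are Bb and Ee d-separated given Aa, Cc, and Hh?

No — Bb and Ee are not d-separated given {Aa, Cc, Hh}.

There are 6 undirected paths between Bb and Ee; checking each against the conditioning set {Aa, Cc, Hh}:
  1. Bb → Hh ← Cc → Ee — Hh:collider[open]; Cc:fork[blocks] ⇒ blocked
  2. Bb → Hh ← Pp → Dd → Ee — Hh:collider[open]; Pp:fork[open]; Dd:chain[open] ⇒ active
  3. Bb → Hh ← Dd → Ee — Hh:collider[open]; Dd:fork[open] ⇒ active
  4. Bb ← Aa → Dd → Hh ← Cc → Ee — Aa:fork[blocks]; Dd:chain[open]; Hh:collider[open]; Cc:fork[blocks] ⇒ blocked
  5. Bb ← Aa → Dd → Ee — Aa:fork[blocks]; Dd:chain[open] ⇒ blocked
  6. Bb ← Aa → Dd ← Pp → Hh ← Cc → Ee — Aa:fork[blocks]; Dd:collider[open]; Pp:fork[open]; Hh:collider[open]; Cc:fork[blocks] ⇒ blocked
Because an active path exists, Bb and Ee are not d-separated.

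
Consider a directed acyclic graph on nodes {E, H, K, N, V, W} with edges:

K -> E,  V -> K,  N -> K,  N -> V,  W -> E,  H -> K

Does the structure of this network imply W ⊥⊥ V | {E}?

No

There are 2 undirected paths between W and V; checking each against the conditioning set {E}:
  1. W → E ← K ← V — E:collider[open]; K:chain[open] ⇒ active
  2. W → E ← K ← N → V — E:collider[open]; K:chain[open]; N:fork[open] ⇒ active
At least one path is unblocked, so d-separation fails.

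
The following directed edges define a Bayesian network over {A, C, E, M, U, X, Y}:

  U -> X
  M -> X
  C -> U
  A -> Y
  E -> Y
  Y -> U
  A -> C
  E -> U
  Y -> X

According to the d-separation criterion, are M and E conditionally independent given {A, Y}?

Yes

Enumerating the 6 paths from M to E and testing each for blocking by {A, Y}:
Path 1: M → X ← U ← C ← A → Y ← E
  X is a collider here and neither X nor any of its descendants is conditioned on, so the collider stays closed — the path is blocked at X.
Path 2: M → X ← U ← Y ← E
  X is a collider here and neither X nor any of its descendants is conditioned on, so the collider stays closed — the path is blocked at X.
Path 3: M → X ← U ← E
  X is a collider here and neither X nor any of its descendants is conditioned on, so the collider stays closed — the path is blocked at X.
Path 4: M → X ← Y ← A → C → U ← E
  X is a collider here and neither X nor any of its descendants is conditioned on, so the collider stays closed — the path is blocked at X.
Path 5: M → X ← Y → U ← E
  X is a collider here and neither X nor any of its descendants is conditioned on, so the collider stays closed — the path is blocked at X.
Path 6: M → X ← Y ← E
  X is a collider here and neither X nor any of its descendants is conditioned on, so the collider stays closed — the path is blocked at X.
Every path is blocked, so M and E are d-separated given {A, Y}.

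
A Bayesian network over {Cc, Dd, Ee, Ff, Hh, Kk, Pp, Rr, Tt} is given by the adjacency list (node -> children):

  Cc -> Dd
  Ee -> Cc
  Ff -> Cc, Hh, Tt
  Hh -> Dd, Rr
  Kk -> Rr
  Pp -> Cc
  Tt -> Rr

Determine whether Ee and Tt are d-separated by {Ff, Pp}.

Yes — Ee and Tt are d-separated given {Ff, Pp}.

4 paths connect Ee and Tt; each must be blocked for d-separation to hold:
  1. Ee → Cc ← Ff → Tt — Cc:collider[blocks]; Ff:fork[blocks] ⇒ blocked
  2. Ee → Cc ← Ff → Hh → Rr ← Tt — Cc:collider[blocks]; Ff:fork[blocks]; Hh:chain[open]; Rr:collider[blocks] ⇒ blocked
  3. Ee → Cc → Dd ← Hh → Rr ← Tt — Cc:chain[open]; Dd:collider[blocks]; Hh:fork[open]; Rr:collider[blocks] ⇒ blocked
  4. Ee → Cc → Dd ← Hh ← Ff → Tt — Cc:chain[open]; Dd:collider[blocks]; Hh:chain[open]; Ff:fork[blocks] ⇒ blocked
Every path is blocked, so Ee and Tt are d-separated given {Ff, Pp}.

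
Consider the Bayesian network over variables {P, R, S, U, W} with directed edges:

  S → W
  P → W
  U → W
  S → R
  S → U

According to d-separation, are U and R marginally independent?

We examine all 2 paths between U and R:
Path 1: U → W ← S → R
  W is a collider here and neither W nor any of its descendants is conditioned on, so the collider stays closed — the path is blocked at W.
Path 2: U ← S → R
  S is a fork and S is not conditioned on — no node blocks this path, so it is active.
At least one path is unblocked, so d-separation fails.

No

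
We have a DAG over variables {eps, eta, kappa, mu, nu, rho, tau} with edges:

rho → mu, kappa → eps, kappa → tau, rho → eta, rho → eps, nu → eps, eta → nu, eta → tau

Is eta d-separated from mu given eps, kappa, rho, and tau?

We examine all 3 paths between eta and mu:
Path 1: eta → nu → eps ← rho → mu
  rho is a fork here and rho is conditioned on, so the path is blocked at rho.
Path 2: eta → tau ← kappa → eps ← rho → mu
  kappa is a fork here and kappa is conditioned on, so the path is blocked at kappa.
Path 3: eta ← rho → mu
  rho is a fork here and rho is conditioned on, so the path is blocked at rho.
Since every path is blocked, d-separation holds.

Yes — eta and mu are d-separated given {eps, kappa, rho, tau}.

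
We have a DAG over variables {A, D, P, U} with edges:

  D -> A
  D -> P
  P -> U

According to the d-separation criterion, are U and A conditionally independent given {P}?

Yes

The only undirected path from U to A is:
  1. U ← P ← D → A — P:chain[blocks]; D:fork[open] ⇒ blocked
Since every path is blocked, d-separation holds.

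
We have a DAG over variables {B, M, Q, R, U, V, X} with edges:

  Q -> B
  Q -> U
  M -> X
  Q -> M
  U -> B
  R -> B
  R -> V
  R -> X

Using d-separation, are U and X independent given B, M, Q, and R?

There are 4 undirected paths between U and X; checking each against the conditioning set {B, M, Q, R}:
Path 1: U → B ← R → X
  R is a fork here and R is conditioned on, so the path is blocked at R.
Path 2: U → B ← Q → M → X
  Q is a fork here and Q is conditioned on, so the path is blocked at Q.
Path 3: U ← Q → M → X
  Q is a fork here and Q is conditioned on, so the path is blocked at Q.
Path 4: U ← Q → B ← R → X
  Q is a fork here and Q is conditioned on, so the path is blocked at Q.
Every path is blocked, so U and X are d-separated given {B, M, Q, R}.

Yes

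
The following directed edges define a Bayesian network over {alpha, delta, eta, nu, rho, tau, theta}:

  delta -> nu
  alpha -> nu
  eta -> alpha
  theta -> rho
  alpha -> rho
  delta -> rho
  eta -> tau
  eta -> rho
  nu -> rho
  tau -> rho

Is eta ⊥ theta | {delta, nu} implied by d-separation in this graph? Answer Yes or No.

5 paths connect eta and theta; each must be blocked for d-separation to hold:
Path 1: eta → tau → rho ← theta
  rho is a collider here and neither rho nor any of its descendants is conditioned on, so the collider stays closed — the path is blocked at rho.
Path 2: eta → alpha → rho ← theta
  rho is a collider here and neither rho nor any of its descendants is conditioned on, so the collider stays closed — the path is blocked at rho.
Path 3: eta → alpha → nu → rho ← theta
  nu is a chain here and nu is conditioned on, so the path is blocked at nu.
Path 4: eta → alpha → nu ← delta → rho ← theta
  delta is a fork here and delta is conditioned on, so the path is blocked at delta.
Path 5: eta → rho ← theta
  rho is a collider here and neither rho nor any of its descendants is conditioned on, so the collider stays closed — the path is blocked at rho.
Since every path is blocked, d-separation holds.

Yes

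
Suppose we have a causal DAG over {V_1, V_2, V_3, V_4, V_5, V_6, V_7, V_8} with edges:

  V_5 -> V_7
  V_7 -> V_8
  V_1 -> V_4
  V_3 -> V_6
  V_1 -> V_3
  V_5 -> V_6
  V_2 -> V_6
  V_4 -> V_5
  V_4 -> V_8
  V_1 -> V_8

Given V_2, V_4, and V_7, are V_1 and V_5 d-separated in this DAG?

We examine all 5 paths between V_1 and V_5:
  1. V_1 → V_4 → V_8 ← V_7 ← V_5 — V_4:chain[blocks]; V_8:collider[blocks]; V_7:chain[blocks] ⇒ blocked
  2. V_1 → V_4 → V_5 — V_4:chain[blocks] ⇒ blocked
  3. V_1 → V_3 → V_6 ← V_5 — V_3:chain[open]; V_6:collider[blocks] ⇒ blocked
  4. V_1 → V_8 ← V_7 ← V_5 — V_8:collider[blocks]; V_7:chain[blocks] ⇒ blocked
  5. V_1 → V_8 ← V_4 → V_5 — V_8:collider[blocks]; V_4:fork[blocks] ⇒ blocked
All paths are blocked; V_1 ⊥ V_5 | {V_2, V_4, V_7} holds.

Yes — V_1 and V_5 are d-separated given {V_2, V_4, V_7}.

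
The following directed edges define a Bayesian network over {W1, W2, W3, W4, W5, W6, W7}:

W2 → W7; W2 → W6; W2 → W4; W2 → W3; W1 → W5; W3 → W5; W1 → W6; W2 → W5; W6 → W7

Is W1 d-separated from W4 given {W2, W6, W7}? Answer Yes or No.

Yes — W1 and W4 are d-separated given {W2, W6, W7}.

There are 4 undirected paths between W1 and W4; checking each against the conditioning set {W2, W6, W7}:
Path 1: W1 → W5 ← W2 → W4
  W5 is a collider here and neither W5 nor any of its descendants is conditioned on, so the collider stays closed — the path is blocked at W5.
Path 2: W1 → W5 ← W3 ← W2 → W4
  W5 is a collider here and neither W5 nor any of its descendants is conditioned on, so the collider stays closed — the path is blocked at W5.
Path 3: W1 → W6 ← W2 → W4
  W2 is a fork here and W2 is conditioned on, so the path is blocked at W2.
Path 4: W1 → W6 → W7 ← W2 → W4
  W6 is a chain here and W6 is conditioned on, so the path is blocked at W6.
Since every path is blocked, d-separation holds.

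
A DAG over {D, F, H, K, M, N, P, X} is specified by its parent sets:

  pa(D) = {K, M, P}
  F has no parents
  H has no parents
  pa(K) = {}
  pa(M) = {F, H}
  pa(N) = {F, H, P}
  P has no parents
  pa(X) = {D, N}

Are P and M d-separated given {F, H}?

There are 6 undirected paths between P and M; checking each against the conditioning set {F, H}:
  1. P → D ← M — D:collider[blocks] ⇒ blocked
  2. P → D → X ← N ← F → M — D:chain[open]; X:collider[blocks]; N:chain[open]; F:fork[blocks] ⇒ blocked
  3. P → D → X ← N ← H → M — D:chain[open]; X:collider[blocks]; N:chain[open]; H:fork[blocks] ⇒ blocked
  4. P → N ← F → M — N:collider[blocks]; F:fork[blocks] ⇒ blocked
  5. P → N ← H → M — N:collider[blocks]; H:fork[blocks] ⇒ blocked
  6. P → N → X ← D ← M — N:chain[open]; X:collider[blocks]; D:chain[open] ⇒ blocked
All paths are blocked; P ⊥ M | {F, H} holds.

Yes — P and M are d-separated given {F, H}.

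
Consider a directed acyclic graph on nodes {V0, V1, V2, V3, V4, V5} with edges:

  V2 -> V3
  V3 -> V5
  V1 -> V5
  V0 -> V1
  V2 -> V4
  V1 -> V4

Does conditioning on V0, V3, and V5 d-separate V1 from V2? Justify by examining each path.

Enumerating the 2 paths from V1 to V2 and testing each for blocking by {V0, V3, V5}:
Path 1: V1 → V4 ← V2
  V4 is a collider here and neither V4 nor any of its descendants is conditioned on, so the collider stays closed — the path is blocked at V4.
Path 2: V1 → V5 ← V3 ← V2
  V3 is a chain here and V3 is conditioned on, so the path is blocked at V3.
All paths are blocked; V1 ⊥ V2 | {V0, V3, V5} holds.

Yes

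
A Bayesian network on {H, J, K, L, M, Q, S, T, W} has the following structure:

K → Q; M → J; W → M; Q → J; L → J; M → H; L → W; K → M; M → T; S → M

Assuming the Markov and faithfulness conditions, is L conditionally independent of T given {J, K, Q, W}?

No — L and T are not d-separated given {J, K, Q, W}.

We examine all 3 paths between L and T:
  1. L → W → M → T — W:chain[blocks]; M:chain[open] ⇒ blocked
  2. L → J ← Q ← K → M → T — J:collider[open]; Q:chain[blocks]; K:fork[blocks]; M:chain[open] ⇒ blocked
  3. L → J ← M → T — J:collider[open]; M:fork[open] ⇒ active
At least one path is unblocked, so d-separation fails.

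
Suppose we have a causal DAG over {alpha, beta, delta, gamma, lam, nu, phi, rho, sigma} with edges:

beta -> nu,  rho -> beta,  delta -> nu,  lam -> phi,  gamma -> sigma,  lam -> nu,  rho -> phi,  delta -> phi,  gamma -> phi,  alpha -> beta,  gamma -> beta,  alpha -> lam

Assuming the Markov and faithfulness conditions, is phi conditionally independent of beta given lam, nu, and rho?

No

We examine all 6 paths between phi and beta:
Path 1: phi ← gamma → beta
  gamma is a fork and gamma is not conditioned on — no node blocks this path, so it is active.
Path 2: phi ← delta → nu ← lam ← alpha → beta
  lam is a chain here and lam is conditioned on, so the path is blocked at lam.
Path 3: phi ← delta → nu ← beta
  delta is a fork and delta is not conditioned on; nu is a collider and nu is conditioned on, which opens it — no node blocks this path, so it is active.
Path 4: phi ← lam ← alpha → beta
  lam is a chain here and lam is conditioned on, so the path is blocked at lam.
Path 5: phi ← lam → nu ← beta
  lam is a fork here and lam is conditioned on, so the path is blocked at lam.
Path 6: phi ← rho → beta
  rho is a fork here and rho is conditioned on, so the path is blocked at rho.
Since the path phi ← gamma → beta is active, phi and beta are not d-separated given {lam, nu, rho}.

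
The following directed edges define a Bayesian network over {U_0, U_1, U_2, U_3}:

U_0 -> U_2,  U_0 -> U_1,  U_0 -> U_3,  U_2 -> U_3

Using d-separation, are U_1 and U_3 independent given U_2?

We examine all 2 paths between U_1 and U_3:
Path 1: U_1 ← U_0 → U_2 → U_3
  U_2 is a chain here and U_2 is conditioned on, so the path is blocked at U_2.
Path 2: U_1 ← U_0 → U_3
  U_0 is a fork and U_0 is not conditioned on — no node blocks this path, so it is active.
Since the path U_1 ← U_0 → U_3 is active, U_1 and U_3 are not d-separated given {U_2}.

No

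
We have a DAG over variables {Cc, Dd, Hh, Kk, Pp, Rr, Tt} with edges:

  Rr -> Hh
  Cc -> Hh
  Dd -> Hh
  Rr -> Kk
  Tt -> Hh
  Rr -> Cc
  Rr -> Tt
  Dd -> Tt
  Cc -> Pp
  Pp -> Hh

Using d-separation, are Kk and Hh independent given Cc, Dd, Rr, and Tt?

Yes

We examine all 5 paths between Kk and Hh:
Path 1: Kk ← Rr → Hh
  Rr is a fork here and Rr is conditioned on, so the path is blocked at Rr.
Path 2: Kk ← Rr → Cc → Hh
  Rr is a fork here and Rr is conditioned on, so the path is blocked at Rr.
Path 3: Kk ← Rr → Cc → Pp → Hh
  Rr is a fork here and Rr is conditioned on, so the path is blocked at Rr.
Path 4: Kk ← Rr → Tt → Hh
  Rr is a fork here and Rr is conditioned on, so the path is blocked at Rr.
Path 5: Kk ← Rr → Tt ← Dd → Hh
  Rr is a fork here and Rr is conditioned on, so the path is blocked at Rr.
All paths are blocked; Kk ⊥ Hh | {Cc, Dd, Rr, Tt} holds.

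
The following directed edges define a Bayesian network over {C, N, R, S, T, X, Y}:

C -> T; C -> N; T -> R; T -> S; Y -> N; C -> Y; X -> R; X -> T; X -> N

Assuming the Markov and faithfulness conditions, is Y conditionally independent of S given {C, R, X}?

Yes

There are 6 undirected paths between Y and S; checking each against the conditioning set {C, R, X}:
Path 1: Y → N ← C → T → S
  N is a collider here and neither N nor any of its descendants is conditioned on, so the collider stays closed — the path is blocked at N.
Path 2: Y → N ← X → R ← T → S
  N is a collider here and neither N nor any of its descendants is conditioned on, so the collider stays closed — the path is blocked at N.
Path 3: Y → N ← X → T → S
  N is a collider here and neither N nor any of its descendants is conditioned on, so the collider stays closed — the path is blocked at N.
Path 4: Y ← C → N ← X → R ← T → S
  C is a fork here and C is conditioned on, so the path is blocked at C.
Path 5: Y ← C → N ← X → T → S
  C is a fork here and C is conditioned on, so the path is blocked at C.
Path 6: Y ← C → T → S
  C is a fork here and C is conditioned on, so the path is blocked at C.
Every path is blocked, so Y and S are d-separated given {C, R, X}.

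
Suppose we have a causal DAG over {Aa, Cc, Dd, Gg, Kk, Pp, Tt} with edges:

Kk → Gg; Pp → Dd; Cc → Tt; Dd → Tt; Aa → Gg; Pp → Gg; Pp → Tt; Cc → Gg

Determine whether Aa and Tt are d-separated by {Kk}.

Yes

We examine all 3 paths between Aa and Tt:
  1. Aa → Gg ← Cc → Tt — Gg:collider[blocks]; Cc:fork[open] ⇒ blocked
  2. Aa → Gg ← Pp → Tt — Gg:collider[blocks]; Pp:fork[open] ⇒ blocked
  3. Aa → Gg ← Pp → Dd → Tt — Gg:collider[blocks]; Pp:fork[open]; Dd:chain[open] ⇒ blocked
Every path is blocked, so Aa and Tt are d-separated given {Kk}.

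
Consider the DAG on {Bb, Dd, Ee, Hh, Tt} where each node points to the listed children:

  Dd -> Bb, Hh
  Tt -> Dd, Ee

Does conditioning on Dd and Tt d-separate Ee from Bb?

Yes

Only one path connects Ee and Bb:
Path 1: Ee ← Tt → Dd → Bb
  Tt is a fork here and Tt is conditioned on, so the path is blocked at Tt.
All paths are blocked; Ee ⊥ Bb | {Dd, Tt} holds.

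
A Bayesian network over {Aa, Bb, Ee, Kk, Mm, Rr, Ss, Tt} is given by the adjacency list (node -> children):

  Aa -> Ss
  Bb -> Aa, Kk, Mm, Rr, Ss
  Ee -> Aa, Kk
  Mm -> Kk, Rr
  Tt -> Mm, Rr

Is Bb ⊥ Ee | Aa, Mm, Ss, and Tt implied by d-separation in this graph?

There are 6 undirected paths between Bb and Ee; checking each against the conditioning set {Aa, Mm, Ss, Tt}:
  1. Bb → Rr ← Mm → Kk ← Ee — Rr:collider[blocks]; Mm:fork[blocks]; Kk:collider[blocks] ⇒ blocked
  2. Bb → Rr ← Tt → Mm → Kk ← Ee — Rr:collider[blocks]; Tt:fork[blocks]; Mm:chain[blocks]; Kk:collider[blocks] ⇒ blocked
  3. Bb → Mm → Kk ← Ee — Mm:chain[blocks]; Kk:collider[blocks] ⇒ blocked
  4. Bb → Aa ← Ee — Aa:collider[open] ⇒ active
  5. Bb → Kk ← Ee — Kk:collider[blocks] ⇒ blocked
  6. Bb → Ss ← Aa ← Ee — Ss:collider[open]; Aa:chain[blocks] ⇒ blocked
Because an active path exists, Bb and Ee are not d-separated.

No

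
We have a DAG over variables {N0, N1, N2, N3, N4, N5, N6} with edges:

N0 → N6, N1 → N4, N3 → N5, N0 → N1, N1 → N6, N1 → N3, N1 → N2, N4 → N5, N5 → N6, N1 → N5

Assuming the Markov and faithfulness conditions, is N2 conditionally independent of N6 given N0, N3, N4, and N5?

No

Enumerating the 5 paths from N2 to N6 and testing each for blocking by {N0, N3, N4, N5}:
Path 1: N2 ← N1 → N6
  N1 is a fork and N1 is not conditioned on — no node blocks this path, so it is active.
Path 2: N2 ← N1 → N3 → N5 → N6
  N3 is a chain here and N3 is conditioned on, so the path is blocked at N3.
Path 3: N2 ← N1 ← N0 → N6
  N0 is a fork here and N0 is conditioned on, so the path is blocked at N0.
Path 4: N2 ← N1 → N5 → N6
  N5 is a chain here and N5 is conditioned on, so the path is blocked at N5.
Path 5: N2 ← N1 → N4 → N5 → N6
  N4 is a chain here and N4 is conditioned on, so the path is blocked at N4.
At least one path is unblocked, so d-separation fails.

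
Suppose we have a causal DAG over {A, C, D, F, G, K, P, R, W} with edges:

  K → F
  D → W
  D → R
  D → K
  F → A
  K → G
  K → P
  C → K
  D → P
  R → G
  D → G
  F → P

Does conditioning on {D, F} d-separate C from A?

Yes

We examine all 5 paths between C and A:
Path 1: C → K → F → A
  F is a chain here and F is conditioned on, so the path is blocked at F.
Path 2: C → K → G ← R ← D → P ← F → A
  G is a collider here and neither G nor any of its descendants is conditioned on, so the collider stays closed — the path is blocked at G.
Path 3: C → K → G ← D → P ← F → A
  G is a collider here and neither G nor any of its descendants is conditioned on, so the collider stays closed — the path is blocked at G.
Path 4: C → K ← D → P ← F → A
  D is a fork here and D is conditioned on, so the path is blocked at D.
Path 5: C → K → P ← F → A
  P is a collider here and neither P nor any of its descendants is conditioned on, so the collider stays closed — the path is blocked at P.
All paths are blocked; C ⊥ A | {D, F} holds.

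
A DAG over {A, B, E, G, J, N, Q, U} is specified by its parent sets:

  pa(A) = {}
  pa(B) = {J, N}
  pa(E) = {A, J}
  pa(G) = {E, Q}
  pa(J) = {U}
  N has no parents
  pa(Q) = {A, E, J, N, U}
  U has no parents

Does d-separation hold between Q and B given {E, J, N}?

Yes

We examine all 6 paths between Q and B:
Path 1: Q → G ← E ← J → B
  G is a collider here and neither G nor any of its descendants is conditioned on, so the collider stays closed — the path is blocked at G.
Path 2: Q ← E ← J → B
  E is a chain here and E is conditioned on, so the path is blocked at E.
Path 3: Q ← U → J → B
  J is a chain here and J is conditioned on, so the path is blocked at J.
Path 4: Q ← A → E ← J → B
  J is a fork here and J is conditioned on, so the path is blocked at J.
Path 5: Q ← J → B
  J is a fork here and J is conditioned on, so the path is blocked at J.
Path 6: Q ← N → B
  N is a fork here and N is conditioned on, so the path is blocked at N.
Since every path is blocked, d-separation holds.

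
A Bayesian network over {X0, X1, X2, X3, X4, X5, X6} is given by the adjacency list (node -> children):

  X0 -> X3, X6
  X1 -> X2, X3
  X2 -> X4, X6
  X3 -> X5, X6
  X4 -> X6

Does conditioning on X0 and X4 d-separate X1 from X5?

5 paths connect X1 and X5; each must be blocked for d-separation to hold:
Path 1: X1 → X2 → X6 ← X3 → X5
  X6 is a collider here and neither X6 nor any of its descendants is conditioned on, so the collider stays closed — the path is blocked at X6.
Path 2: X1 → X2 → X6 ← X0 → X3 → X5
  X6 is a collider here and neither X6 nor any of its descendants is conditioned on, so the collider stays closed — the path is blocked at X6.
Path 3: X1 → X2 → X4 → X6 ← X3 → X5
  X4 is a chain here and X4 is conditioned on, so the path is blocked at X4.
Path 4: X1 → X2 → X4 → X6 ← X0 → X3 → X5
  X4 is a chain here and X4 is conditioned on, so the path is blocked at X4.
Path 5: X1 → X3 → X5
  X3 is a chain and X3 is not conditioned on — no node blocks this path, so it is active.
Because an active path exists, X1 and X5 are not d-separated.

No — X1 and X5 are not d-separated given {X0, X4}.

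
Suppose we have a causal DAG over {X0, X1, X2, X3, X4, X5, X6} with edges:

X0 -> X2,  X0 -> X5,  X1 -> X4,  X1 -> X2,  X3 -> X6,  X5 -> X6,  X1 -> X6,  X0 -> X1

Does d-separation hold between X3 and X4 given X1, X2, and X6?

Enumerating the 3 paths from X3 to X4 and testing each for blocking by {X1, X2, X6}:
Path 1: X3 → X6 ← X1 → X4
  X1 is a fork here and X1 is conditioned on, so the path is blocked at X1.
Path 2: X3 → X6 ← X5 ← X0 → X1 → X4
  X1 is a chain here and X1 is conditioned on, so the path is blocked at X1.
Path 3: X3 → X6 ← X5 ← X0 → X2 ← X1 → X4
  X1 is a fork here and X1 is conditioned on, so the path is blocked at X1.
Since every path is blocked, d-separation holds.

Yes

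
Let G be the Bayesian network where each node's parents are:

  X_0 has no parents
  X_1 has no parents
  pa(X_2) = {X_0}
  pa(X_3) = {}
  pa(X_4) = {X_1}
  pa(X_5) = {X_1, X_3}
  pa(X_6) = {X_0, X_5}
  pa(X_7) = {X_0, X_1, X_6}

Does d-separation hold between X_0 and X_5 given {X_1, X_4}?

Yes

There are 4 undirected paths between X_0 and X_5; checking each against the conditioning set {X_1, X_4}:
Path 1: X_0 → X_7 ← X_1 → X_5
  X_7 is a collider here and neither X_7 nor any of its descendants is conditioned on, so the collider stays closed — the path is blocked at X_7.
Path 2: X_0 → X_7 ← X_6 ← X_5
  X_7 is a collider here and neither X_7 nor any of its descendants is conditioned on, so the collider stays closed — the path is blocked at X_7.
Path 3: X_0 → X_6 → X_7 ← X_1 → X_5
  X_7 is a collider here and neither X_7 nor any of its descendants is conditioned on, so the collider stays closed — the path is blocked at X_7.
Path 4: X_0 → X_6 ← X_5
  X_6 is a collider here and neither X_6 nor any of its descendants is conditioned on, so the collider stays closed — the path is blocked at X_6.
Since every path is blocked, d-separation holds.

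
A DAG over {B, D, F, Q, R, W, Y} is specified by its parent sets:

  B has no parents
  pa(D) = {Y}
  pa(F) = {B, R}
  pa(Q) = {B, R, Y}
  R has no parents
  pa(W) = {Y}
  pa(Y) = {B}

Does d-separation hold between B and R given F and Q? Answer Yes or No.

There are 3 undirected paths between B and R; checking each against the conditioning set {F, Q}:
Path 1: B → Q ← R
  Q is a collider and Q is conditioned on, which opens it — no node blocks this path, so it is active.
Path 2: B → Y → Q ← R
  Y is a chain and Y is not conditioned on; Q is a collider and Q is conditioned on, which opens it — no node blocks this path, so it is active.
Path 3: B → F ← R
  F is a collider and F is conditioned on, which opens it — no node blocks this path, so it is active.
At least one path is unblocked, so d-separation fails.

No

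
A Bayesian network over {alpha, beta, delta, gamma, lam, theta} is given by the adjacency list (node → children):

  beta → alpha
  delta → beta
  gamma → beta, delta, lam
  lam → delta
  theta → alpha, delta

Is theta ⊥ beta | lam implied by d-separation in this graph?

No

There are 4 undirected paths between theta and beta; checking each against the conditioning set {lam}:
  1. theta → alpha ← beta — alpha:collider[blocks] ⇒ blocked
  2. theta → delta ← gamma → beta — delta:collider[blocks]; gamma:fork[open] ⇒ blocked
  3. theta → delta → beta — delta:chain[open] ⇒ active
  4. theta → delta ← lam ← gamma → beta — delta:collider[blocks]; lam:chain[blocks]; gamma:fork[open] ⇒ blocked
Since the path theta → delta → beta is active, theta and beta are not d-separated given {lam}.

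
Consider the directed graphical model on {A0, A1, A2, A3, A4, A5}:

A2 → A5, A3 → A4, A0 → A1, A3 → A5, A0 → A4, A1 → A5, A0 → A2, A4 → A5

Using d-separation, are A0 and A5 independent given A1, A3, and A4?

4 paths connect A0 and A5; each must be blocked for d-separation to hold:
  1. A0 → A2 → A5 — A2:chain[open] ⇒ active
  2. A0 → A4 ← A3 → A5 — A4:collider[open]; A3:fork[blocks] ⇒ blocked
  3. A0 → A4 → A5 — A4:chain[blocks] ⇒ blocked
  4. A0 → A1 → A5 — A1:chain[blocks] ⇒ blocked
Because an active path exists, A0 and A5 are not d-separated.

No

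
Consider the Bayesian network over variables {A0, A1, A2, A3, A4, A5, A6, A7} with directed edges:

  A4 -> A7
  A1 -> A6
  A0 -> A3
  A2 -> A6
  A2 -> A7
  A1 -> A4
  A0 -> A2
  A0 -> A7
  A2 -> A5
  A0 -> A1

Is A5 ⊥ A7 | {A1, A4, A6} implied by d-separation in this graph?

No

5 paths connect A5 and A7; each must be blocked for d-separation to hold:
Path 1: A5 ← A2 ← A0 → A1 → A4 → A7
  A1 is a chain here and A1 is conditioned on, so the path is blocked at A1.
Path 2: A5 ← A2 ← A0 → A7
  A2 is a chain and A2 is not conditioned on; A0 is a fork and A0 is not conditioned on — no node blocks this path, so it is active.
Path 3: A5 ← A2 → A6 ← A1 ← A0 → A7
  A1 is a chain here and A1 is conditioned on, so the path is blocked at A1.
Path 4: A5 ← A2 → A6 ← A1 → A4 → A7
  A1 is a fork here and A1 is conditioned on, so the path is blocked at A1.
Path 5: A5 ← A2 → A7
  A2 is a fork and A2 is not conditioned on — no node blocks this path, so it is active.
Because an active path exists, A5 and A7 are not d-separated.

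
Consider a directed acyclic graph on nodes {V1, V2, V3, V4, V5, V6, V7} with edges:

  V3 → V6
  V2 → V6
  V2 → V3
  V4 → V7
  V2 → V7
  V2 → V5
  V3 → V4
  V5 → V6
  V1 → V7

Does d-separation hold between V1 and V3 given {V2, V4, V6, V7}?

Yes — V1 and V3 are d-separated given {V2, V4, V6, V7}.

4 paths connect V1 and V3; each must be blocked for d-separation to hold:
Path 1: V1 → V7 ← V4 ← V3
  V4 is a chain here and V4 is conditioned on, so the path is blocked at V4.
Path 2: V1 → V7 ← V2 → V3
  V2 is a fork here and V2 is conditioned on, so the path is blocked at V2.
Path 3: V1 → V7 ← V2 → V6 ← V3
  V2 is a fork here and V2 is conditioned on, so the path is blocked at V2.
Path 4: V1 → V7 ← V2 → V5 → V6 ← V3
  V2 is a fork here and V2 is conditioned on, so the path is blocked at V2.
All paths are blocked; V1 ⊥ V3 | {V2, V4, V6, V7} holds.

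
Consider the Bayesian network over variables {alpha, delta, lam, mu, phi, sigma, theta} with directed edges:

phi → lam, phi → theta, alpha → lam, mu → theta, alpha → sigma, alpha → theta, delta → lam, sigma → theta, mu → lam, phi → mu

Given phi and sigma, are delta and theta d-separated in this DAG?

Yes

There are 6 undirected paths between delta and theta; checking each against the conditioning set {phi, sigma}:
Path 1: delta → lam ← mu → theta
  lam is a collider here and neither lam nor any of its descendants is conditioned on, so the collider stays closed — the path is blocked at lam.
Path 2: delta → lam ← mu ← phi → theta
  lam is a collider here and neither lam nor any of its descendants is conditioned on, so the collider stays closed — the path is blocked at lam.
Path 3: delta → lam ← phi → mu → theta
  lam is a collider here and neither lam nor any of its descendants is conditioned on, so the collider stays closed — the path is blocked at lam.
Path 4: delta → lam ← phi → theta
  lam is a collider here and neither lam nor any of its descendants is conditioned on, so the collider stays closed — the path is blocked at lam.
Path 5: delta → lam ← alpha → theta
  lam is a collider here and neither lam nor any of its descendants is conditioned on, so the collider stays closed — the path is blocked at lam.
Path 6: delta → lam ← alpha → sigma → theta
  lam is a collider here and neither lam nor any of its descendants is conditioned on, so the collider stays closed — the path is blocked at lam.
All paths are blocked; delta ⊥ theta | {phi, sigma} holds.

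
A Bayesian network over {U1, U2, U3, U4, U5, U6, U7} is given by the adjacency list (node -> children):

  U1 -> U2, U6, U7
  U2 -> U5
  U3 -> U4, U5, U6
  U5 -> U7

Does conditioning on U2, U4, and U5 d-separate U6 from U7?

No

There are 4 undirected paths between U6 and U7; checking each against the conditioning set {U2, U4, U5}:
Path 1: U6 ← U3 → U5 ← U2 ← U1 → U7
  U2 is a chain here and U2 is conditioned on, so the path is blocked at U2.
Path 2: U6 ← U3 → U5 → U7
  U5 is a chain here and U5 is conditioned on, so the path is blocked at U5.
Path 3: U6 ← U1 → U2 → U5 → U7
  U2 is a chain here and U2 is conditioned on, so the path is blocked at U2.
Path 4: U6 ← U1 → U7
  U1 is a fork and U1 is not conditioned on — no node blocks this path, so it is active.
At least one path is unblocked, so d-separation fails.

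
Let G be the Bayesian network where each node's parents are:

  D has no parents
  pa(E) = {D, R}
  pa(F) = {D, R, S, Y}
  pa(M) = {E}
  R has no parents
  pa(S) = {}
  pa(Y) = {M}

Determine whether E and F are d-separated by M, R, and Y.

No

Enumerating the 3 paths from E to F and testing each for blocking by {M, R, Y}:
Path 1: E → M → Y → F
  M is a chain here and M is conditioned on, so the path is blocked at M.
Path 2: E ← R → F
  R is a fork here and R is conditioned on, so the path is blocked at R.
Path 3: E ← D → F
  D is a fork and D is not conditioned on — no node blocks this path, so it is active.
At least one path is unblocked, so d-separation fails.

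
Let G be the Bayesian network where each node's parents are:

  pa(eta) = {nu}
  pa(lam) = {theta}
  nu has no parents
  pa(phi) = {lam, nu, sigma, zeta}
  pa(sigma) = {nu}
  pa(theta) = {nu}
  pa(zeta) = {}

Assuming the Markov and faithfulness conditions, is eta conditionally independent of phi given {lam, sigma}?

There are 3 undirected paths between eta and phi; checking each against the conditioning set {lam, sigma}:
Path 1: eta ← nu → sigma → phi
  sigma is a chain here and sigma is conditioned on, so the path is blocked at sigma.
Path 2: eta ← nu → phi
  nu is a fork and nu is not conditioned on — no node blocks this path, so it is active.
Path 3: eta ← nu → theta → lam → phi
  lam is a chain here and lam is conditioned on, so the path is blocked at lam.
Because an active path exists, eta and phi are not d-separated.

No — eta and phi are not d-separated given {lam, sigma}.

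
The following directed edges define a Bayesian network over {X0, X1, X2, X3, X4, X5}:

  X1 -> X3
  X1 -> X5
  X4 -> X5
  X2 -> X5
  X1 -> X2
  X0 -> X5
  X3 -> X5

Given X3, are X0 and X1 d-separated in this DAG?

3 paths connect X0 and X1; each must be blocked for d-separation to hold:
Path 1: X0 → X5 ← X3 ← X1
  X5 is a collider here and neither X5 nor any of its descendants is conditioned on, so the collider stays closed — the path is blocked at X5.
Path 2: X0 → X5 ← X2 ← X1
  X5 is a collider here and neither X5 nor any of its descendants is conditioned on, so the collider stays closed — the path is blocked at X5.
Path 3: X0 → X5 ← X1
  X5 is a collider here and neither X5 nor any of its descendants is conditioned on, so the collider stays closed — the path is blocked at X5.
All paths are blocked; X0 ⊥ X1 | {X3} holds.

Yes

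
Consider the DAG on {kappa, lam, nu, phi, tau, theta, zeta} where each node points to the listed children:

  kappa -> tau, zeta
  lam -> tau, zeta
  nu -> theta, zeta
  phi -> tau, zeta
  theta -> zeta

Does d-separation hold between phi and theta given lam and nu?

Yes

Enumerating the 6 paths from phi to theta and testing each for blocking by {lam, nu}:
  1. phi → zeta ← nu → theta — zeta:collider[blocks]; nu:fork[blocks] ⇒ blocked
  2. phi → zeta ← theta — zeta:collider[blocks] ⇒ blocked
  3. phi → tau ← lam → zeta ← nu → theta — tau:collider[blocks]; lam:fork[blocks]; zeta:collider[blocks]; nu:fork[blocks] ⇒ blocked
  4. phi → tau ← lam → zeta ← theta — tau:collider[blocks]; lam:fork[blocks]; zeta:collider[blocks] ⇒ blocked
  5. phi → tau ← kappa → zeta ← nu → theta — tau:collider[blocks]; kappa:fork[open]; zeta:collider[blocks]; nu:fork[blocks] ⇒ blocked
  6. phi → tau ← kappa → zeta ← theta — tau:collider[blocks]; kappa:fork[open]; zeta:collider[blocks] ⇒ blocked
Since every path is blocked, d-separation holds.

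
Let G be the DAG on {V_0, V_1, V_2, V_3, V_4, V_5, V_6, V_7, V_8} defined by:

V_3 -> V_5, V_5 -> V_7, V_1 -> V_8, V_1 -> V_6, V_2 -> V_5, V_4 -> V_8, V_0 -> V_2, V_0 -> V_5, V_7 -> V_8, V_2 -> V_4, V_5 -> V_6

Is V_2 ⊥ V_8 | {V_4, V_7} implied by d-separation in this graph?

There are 5 undirected paths between V_2 and V_8; checking each against the conditioning set {V_4, V_7}:
Path 1: V_2 ← V_0 → V_5 → V_7 → V_8
  V_7 is a chain here and V_7 is conditioned on, so the path is blocked at V_7.
Path 2: V_2 ← V_0 → V_5 → V_6 ← V_1 → V_8
  V_6 is a collider here and neither V_6 nor any of its descendants is conditioned on, so the collider stays closed — the path is blocked at V_6.
Path 3: V_2 → V_4 → V_8
  V_4 is a chain here and V_4 is conditioned on, so the path is blocked at V_4.
Path 4: V_2 → V_5 → V_7 → V_8
  V_7 is a chain here and V_7 is conditioned on, so the path is blocked at V_7.
Path 5: V_2 → V_5 → V_6 ← V_1 → V_8
  V_6 is a collider here and neither V_6 nor any of its descendants is conditioned on, so the collider stays closed — the path is blocked at V_6.
Since every path is blocked, d-separation holds.

Yes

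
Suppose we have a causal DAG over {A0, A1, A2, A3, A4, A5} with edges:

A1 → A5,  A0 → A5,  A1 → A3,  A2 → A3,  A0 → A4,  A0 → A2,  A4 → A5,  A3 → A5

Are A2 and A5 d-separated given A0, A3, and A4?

No

Enumerating the 4 paths from A2 to A5 and testing each for blocking by {A0, A3, A4}:
Path 1: A2 ← A0 → A5
  A0 is a fork here and A0 is conditioned on, so the path is blocked at A0.
Path 2: A2 ← A0 → A4 → A5
  A0 is a fork here and A0 is conditioned on, so the path is blocked at A0.
Path 3: A2 → A3 → A5
  A3 is a chain here and A3 is conditioned on, so the path is blocked at A3.
Path 4: A2 → A3 ← A1 → A5
  A3 is a collider and A3 is conditioned on, which opens it; A1 is a fork and A1 is not conditioned on — no node blocks this path, so it is active.
Because an active path exists, A2 and A5 are not d-separated.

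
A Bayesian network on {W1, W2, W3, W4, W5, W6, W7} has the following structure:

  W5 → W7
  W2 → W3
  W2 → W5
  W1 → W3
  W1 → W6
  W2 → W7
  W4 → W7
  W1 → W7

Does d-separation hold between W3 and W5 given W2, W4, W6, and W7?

No

There are 4 undirected paths between W3 and W5; checking each against the conditioning set {W2, W4, W6, W7}:
  1. W3 ← W2 → W5 — W2:fork[blocks] ⇒ blocked
  2. W3 ← W2 → W7 ← W5 — W2:fork[blocks]; W7:collider[open] ⇒ blocked
  3. W3 ← W1 → W7 ← W5 — W1:fork[open]; W7:collider[open] ⇒ active
  4. W3 ← W1 → W7 ← W2 → W5 — W1:fork[open]; W7:collider[open]; W2:fork[blocks] ⇒ blocked
Because an active path exists, W3 and W5 are not d-separated.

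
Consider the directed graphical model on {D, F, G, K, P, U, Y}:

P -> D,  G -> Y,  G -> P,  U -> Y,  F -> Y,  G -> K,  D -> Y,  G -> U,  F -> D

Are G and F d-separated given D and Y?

6 paths connect G and F; each must be blocked for d-separation to hold:
Path 1: G → Y ← F
  Y is a collider and Y is conditioned on, which opens it — no node blocks this path, so it is active.
Path 2: G → Y ← D ← F
  D is a chain here and D is conditioned on, so the path is blocked at D.
Path 3: G → U → Y ← F
  U is a chain and U is not conditioned on; Y is a collider and Y is conditioned on, which opens it — no node blocks this path, so it is active.
Path 4: G → U → Y ← D ← F
  D is a chain here and D is conditioned on, so the path is blocked at D.
Path 5: G → P → D → Y ← F
  D is a chain here and D is conditioned on, so the path is blocked at D.
Path 6: G → P → D ← F
  P is a chain and P is not conditioned on; D is a collider and D is conditioned on, which opens it — no node blocks this path, so it is active.
At least one path is unblocked, so d-separation fails.

No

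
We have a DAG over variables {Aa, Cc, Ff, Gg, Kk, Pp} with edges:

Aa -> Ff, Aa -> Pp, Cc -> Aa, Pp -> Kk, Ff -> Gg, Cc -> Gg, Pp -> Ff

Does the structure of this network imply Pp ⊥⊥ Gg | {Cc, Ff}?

Yes — Pp and Gg are d-separated given {Cc, Ff}.

There are 4 undirected paths between Pp and Gg; checking each against the conditioning set {Cc, Ff}:
Path 1: Pp → Ff → Gg
  Ff is a chain here and Ff is conditioned on, so the path is blocked at Ff.
Path 2: Pp → Ff ← Aa ← Cc → Gg
  Cc is a fork here and Cc is conditioned on, so the path is blocked at Cc.
Path 3: Pp ← Aa ← Cc → Gg
  Cc is a fork here and Cc is conditioned on, so the path is blocked at Cc.
Path 4: Pp ← Aa → Ff → Gg
  Ff is a chain here and Ff is conditioned on, so the path is blocked at Ff.
All paths are blocked; Pp ⊥ Gg | {Cc, Ff} holds.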